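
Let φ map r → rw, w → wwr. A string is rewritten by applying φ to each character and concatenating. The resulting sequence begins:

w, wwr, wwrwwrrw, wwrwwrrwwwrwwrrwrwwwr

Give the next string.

Rewriting the 21 symbols of wwrwwrrwwwrwwrrwrwwwr one by one yields wwr wwr rw wwr wwr rw rw wwr wwr wwr rw wwr wwr rw rw wwr rw wwr wwr wwr rw; concatenated:

wwrwwrrwwwrwwrrwrwwwrwwrwwrrwwwrwwrrwrwwwrrwwwrwwrwwrrw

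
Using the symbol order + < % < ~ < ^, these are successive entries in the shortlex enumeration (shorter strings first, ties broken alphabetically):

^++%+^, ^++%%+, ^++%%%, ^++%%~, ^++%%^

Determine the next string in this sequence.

Find the rightmost character of ^++%%^ below ^, bump it to the next letter, and reset everything to its right to +.

^++%~+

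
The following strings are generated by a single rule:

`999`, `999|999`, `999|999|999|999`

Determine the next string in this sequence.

999|999|999|999|999|999|999|999

Each string is two copies of the previous one joined by '|'.
One more doubling of 999|999|999|999 gives the answer.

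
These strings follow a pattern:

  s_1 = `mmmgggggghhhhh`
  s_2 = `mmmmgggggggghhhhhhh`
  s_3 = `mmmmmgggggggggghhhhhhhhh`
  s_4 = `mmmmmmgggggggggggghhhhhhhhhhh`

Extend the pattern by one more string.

mmmmmmmgggggggggggggghhhhhhhhhhhhh

Each string has the form m^{n} g^{2n} h^{2n-1}, where the shown terms are n = 3, 4, 5, 6.
For the next term, n = 7, so the run lengths are 7, 14, 13.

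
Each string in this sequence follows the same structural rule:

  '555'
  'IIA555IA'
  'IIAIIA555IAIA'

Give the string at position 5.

IIAIIAIIAIIA555IAIAIAIA

s(k+1) = IIA·s(k)·IA, so each term gains IIA as a prefix and IA as a suffix.
From IIAIIA555IAIA, 2 further steps: IIAIIA555IAIA → IIAIIAIIA555IAIAIA → (answer).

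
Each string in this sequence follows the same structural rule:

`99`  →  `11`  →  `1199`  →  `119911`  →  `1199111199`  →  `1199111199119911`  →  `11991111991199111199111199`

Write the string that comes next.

This is a Fibonacci-style word recurrence s(k) = s(k−1)·s(k−2): e.g. 11·99 = 1199.
So term 8 is 11991111991199111199111199·1199111199119911.

119911119911991111991111991199111199119911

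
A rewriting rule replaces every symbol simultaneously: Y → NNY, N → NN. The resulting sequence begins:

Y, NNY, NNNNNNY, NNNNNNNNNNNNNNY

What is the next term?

NNNNNNNNNNNNNNNNNNNNNNNNNNNNNNY

φ(NNNNNNNNNNNNNNY) expands symbol-by-symbol to NN NN NN NN NN NN NN NN NN NN NN NN NN NN NNY; joining the 15 pieces gives the next term.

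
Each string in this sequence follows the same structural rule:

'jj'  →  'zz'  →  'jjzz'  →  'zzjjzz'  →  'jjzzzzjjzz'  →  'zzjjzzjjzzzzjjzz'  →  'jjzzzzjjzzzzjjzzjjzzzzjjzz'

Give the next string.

zzjjzzjjzzzzjjzzjjzzzzjjzzzzjjzzjjzzzzjjzz

This is a Fibonacci-style word recurrence s(k) = s(k−2)·s(k−1): e.g. jj·zz = jjzz.
So term 8 is zzjjzzjjzzzzjjzz·jjzzzzjjzzzzjjzzjjzzzzjjzz.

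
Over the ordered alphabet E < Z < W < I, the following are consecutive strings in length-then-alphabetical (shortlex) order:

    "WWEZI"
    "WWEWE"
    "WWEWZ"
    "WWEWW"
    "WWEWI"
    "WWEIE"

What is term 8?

WWEIW

Advancing 2 positions from WWEIE through WWEIE → WWEIZ reaches term 8.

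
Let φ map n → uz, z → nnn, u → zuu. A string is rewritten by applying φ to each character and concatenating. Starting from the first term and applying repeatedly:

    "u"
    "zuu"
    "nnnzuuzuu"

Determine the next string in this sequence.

Expanding nnnzuuzuu: n→uz, n→uz, n→uz, z→nnn, u→zuu, u→zuu, z→nnn, u→zuu, u→zuu. Concatenated: uz uz uz nnn zuu zuu nnn zuu zuu.

uzuzuznnnzuuzuunnnzuuzuu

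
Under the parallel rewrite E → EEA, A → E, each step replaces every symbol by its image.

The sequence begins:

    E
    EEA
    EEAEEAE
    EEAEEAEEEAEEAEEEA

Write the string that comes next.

Rewriting the 17 symbols of EEAEEAEEEAEEAEEEA one by one yields EEA EEA E EEA EEA E EEA EEA EEA E EEA EEA E EEA EEA EEA E; concatenated:

EEAEEAEEEAEEAEEEAEEAEEAEEEAEEAEEEAEEAEEAE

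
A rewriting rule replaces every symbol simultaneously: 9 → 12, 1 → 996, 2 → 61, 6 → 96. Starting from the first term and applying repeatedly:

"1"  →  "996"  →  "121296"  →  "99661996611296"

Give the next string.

1212969699612129696996996611296

φ(99661996611296) expands symbol-by-symbol to 12 12 96 96 996 12 12 96 96 996 996 61 12 96; joining the 14 pieces gives the next term.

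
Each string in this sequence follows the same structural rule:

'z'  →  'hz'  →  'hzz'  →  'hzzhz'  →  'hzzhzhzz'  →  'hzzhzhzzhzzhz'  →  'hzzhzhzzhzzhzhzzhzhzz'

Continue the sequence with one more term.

hzzhzhzzhzzhzhzzhzhzzhzzhzhzzhzzhz

This is a Fibonacci-style word recurrence s(k) = s(k−1)·s(k−2): e.g. hz·z = hzz.
The next term joins hzzhzhzzhzzhzhzzhzhzz and hzzhzhzzhzzhz.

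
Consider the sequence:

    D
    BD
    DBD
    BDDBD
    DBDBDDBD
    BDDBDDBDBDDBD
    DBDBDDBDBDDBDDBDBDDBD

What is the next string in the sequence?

BDDBDDBDBDDBDDBDBDDBDBDDBDDBDBDDBD

This is a Fibonacci-style word recurrence s(k) = s(k−2)·s(k−1): e.g. D·BD = DBD.
So term 8 is BDDBDDBDBDDBD·DBDBDDBDBDDBDDBDBDDBD.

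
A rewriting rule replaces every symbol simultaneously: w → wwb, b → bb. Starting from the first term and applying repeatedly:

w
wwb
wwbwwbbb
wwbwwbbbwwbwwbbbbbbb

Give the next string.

Rewriting the 20 symbols of wwbwwbbbwwbwwbbbbbbb one by one yields wwb wwb bb wwb wwb bb bb bb wwb wwb bb wwb wwb bb bb bb bb bb bb bb; concatenated:

wwbwwbbbwwbwwbbbbbbbwwbwwbbbwwbwwbbbbbbbbbbbbbbb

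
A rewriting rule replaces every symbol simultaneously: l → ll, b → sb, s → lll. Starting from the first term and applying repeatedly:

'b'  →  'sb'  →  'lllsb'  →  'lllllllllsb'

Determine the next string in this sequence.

lllllllllllllllllllllsb

Rewriting each symbol of lllllllllsb: l→ll, l→ll, l→ll, l→ll, l→ll, l→ll, l→ll, l→ll, l→ll, s→lll, b→sb, which concatenates to ll ll ll ll ll ll ll ll ll lll sb.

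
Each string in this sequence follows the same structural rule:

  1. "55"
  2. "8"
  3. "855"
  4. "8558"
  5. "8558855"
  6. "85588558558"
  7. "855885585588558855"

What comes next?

This is a Fibonacci-style word recurrence s(k) = s(k−1)·s(k−2): e.g. 8·55 = 855.
Continuing: 855885585588558855 · 85588558558 gives term 8.

85588558558855885585588558558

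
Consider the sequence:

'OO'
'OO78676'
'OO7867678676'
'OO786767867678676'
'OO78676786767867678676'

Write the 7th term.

OO786767867678676786767867678676

The strings grow by a fixed suffix 78676 each time.
From OO78676786767867678676, 2 further steps: OO78676786767867678676 → OO7867678676786767867678676 → (answer).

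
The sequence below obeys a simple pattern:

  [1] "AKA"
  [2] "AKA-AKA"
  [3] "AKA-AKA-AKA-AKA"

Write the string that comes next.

Each string is two copies of the previous one joined by '-'.
Doubling AKA-AKA-AKA-AKA with '-' between the halves:

AKA-AKA-AKA-AKA-AKA-AKA-AKA-AKA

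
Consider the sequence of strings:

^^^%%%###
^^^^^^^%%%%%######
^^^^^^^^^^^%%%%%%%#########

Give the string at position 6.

Each string has the form ^^{4n-1} %^{2n+1} #^{3n} (n = 1, 2, …).
For term 6, n = 6, so the run lengths are 23, 13, 18.

^^^^^^^^^^^^^^^^^^^^^^^%%%%%%%%%%%%%##################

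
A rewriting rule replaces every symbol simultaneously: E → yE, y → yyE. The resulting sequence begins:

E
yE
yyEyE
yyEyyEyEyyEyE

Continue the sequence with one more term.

yyEyyEyEyyEyyEyEyyEyEyyEyyEyEyyEyE

Applying the rule to each of the 13 symbols of yyEyyEyEyyEyE gives the pieces yyE yyE yE yyE yyE yE yyE yE yyE yyE yE yyE yE, which concatenate to the answer.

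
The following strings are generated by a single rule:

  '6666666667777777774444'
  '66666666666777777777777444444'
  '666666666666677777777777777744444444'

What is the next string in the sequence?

6666666666666667777777777777777774444444444

Each string has the form 6^{2n+3} 7^{3n} 4^{2n-2}, where the shown terms are n = 3, 4, 5.
Setting n = 6 gives 15, 18, 10 characters in each block.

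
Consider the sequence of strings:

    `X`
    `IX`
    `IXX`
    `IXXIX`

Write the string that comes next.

From term 3 onward, concatenate the last term with the second-to-last: IX·X = IXX, IXX·IX = IXXIX, …
The next term joins IXXIX and IXX.

IXXIXIXX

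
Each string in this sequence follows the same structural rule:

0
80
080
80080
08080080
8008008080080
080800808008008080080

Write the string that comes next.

8008008080080080800808008008080080

This is a Fibonacci-style word recurrence s(k) = s(k−2)·s(k−1): e.g. 0·80 = 080.
So term 8 is 8008008080080·080800808008008080080.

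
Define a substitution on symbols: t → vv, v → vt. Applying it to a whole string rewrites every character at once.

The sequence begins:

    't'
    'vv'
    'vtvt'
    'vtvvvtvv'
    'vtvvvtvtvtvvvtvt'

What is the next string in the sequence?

Replace each of the 16 characters of vtvvvtvtvtvvvtvt in place — vt vv vt vt vt vv vt vv vt vv vt vt vt vv vt vv — and concatenate.

vtvvvtvtvtvvvtvvvtvvvtvtvtvvvtvv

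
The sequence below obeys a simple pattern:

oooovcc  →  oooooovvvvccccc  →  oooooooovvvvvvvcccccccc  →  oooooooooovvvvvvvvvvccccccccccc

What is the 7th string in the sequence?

Term n consists of 2n+2 o's, followed by 3n-2 v's, followed by 3n-1 c's (n = 1, 2, …).
For term 7, n = 7, so the run lengths are 16, 19, 20.

oooooooooooooooovvvvvvvvvvvvvvvvvvvcccccccccccccccccccc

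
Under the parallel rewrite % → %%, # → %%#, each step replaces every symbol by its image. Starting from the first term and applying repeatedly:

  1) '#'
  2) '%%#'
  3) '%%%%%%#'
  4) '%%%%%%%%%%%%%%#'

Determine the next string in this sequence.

Rewriting the 15 symbols of %%%%%%%%%%%%%%# one by one yields %% %% %% %% %% %% %% %% %% %% %% %% %% %% %%#; concatenated:

%%%%%%%%%%%%%%%%%%%%%%%%%%%%%%#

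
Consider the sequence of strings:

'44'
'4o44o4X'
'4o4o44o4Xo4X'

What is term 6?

s(k+1) = 4o·s(k)·o4X, so each term gains 4o as a prefix and o4X as a suffix.
From 4o4o44o4Xo4X, 3 further steps: 4o4o44o4Xo4X → 4o4o4o44o4Xo4Xo4X → 4o4o4o4o44o4Xo4Xo4Xo4X → (answer).

4o4o4o4o4o44o4Xo4Xo4Xo4Xo4X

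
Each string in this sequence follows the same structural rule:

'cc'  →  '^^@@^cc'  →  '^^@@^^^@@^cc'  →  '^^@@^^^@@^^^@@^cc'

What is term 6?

Each term is the previous one with ^^@@^ prepended.
From ^^@@^^^@@^^^@@^cc, 2 further steps: ^^@@^^^@@^^^@@^cc → ^^@@^^^@@^^^@@^^^@@^cc → (answer).

^^@@^^^@@^^^@@^^^@@^^^@@^cc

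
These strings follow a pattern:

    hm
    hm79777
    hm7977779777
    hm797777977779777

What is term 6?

hm7977779777797777977779777

The strings grow by a fixed suffix 79777 each time.
From hm797777977779777, 2 further steps: hm797777977779777 → hm79777797777977779777 → (answer).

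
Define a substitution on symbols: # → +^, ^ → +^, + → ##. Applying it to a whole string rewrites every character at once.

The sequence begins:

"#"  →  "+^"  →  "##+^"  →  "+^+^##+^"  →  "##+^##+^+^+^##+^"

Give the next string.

+^+^##+^+^+^##+^##+^##+^+^+^##+^

φ(##+^##+^+^+^##+^) expands symbol-by-symbol to +^ +^ ## +^ +^ +^ ## +^ ## +^ ## +^ +^ +^ ## +^; joining the 16 pieces gives the next term.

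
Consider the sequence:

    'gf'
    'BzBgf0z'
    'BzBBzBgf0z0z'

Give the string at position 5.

BzBBzBBzBBzBgf0z0z0z0z

s(k+1) = BzB·s(k)·0z, so each term gains BzB as a prefix and 0z as a suffix.
From BzBBzBgf0z0z, 2 further steps: BzBBzBgf0z0z → BzBBzBBzBgf0z0z0z → (answer).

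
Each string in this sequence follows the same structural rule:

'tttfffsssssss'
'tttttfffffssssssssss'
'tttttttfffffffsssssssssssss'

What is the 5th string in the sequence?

Each string has the form t^{2n-1} f^{2n-1} s^{3n+1}, where the shown terms are n = 2, 3, 4.
For term 5, n = 6, so the run lengths are 11, 11, 19.

tttttttttttfffffffffffsssssssssssssssssss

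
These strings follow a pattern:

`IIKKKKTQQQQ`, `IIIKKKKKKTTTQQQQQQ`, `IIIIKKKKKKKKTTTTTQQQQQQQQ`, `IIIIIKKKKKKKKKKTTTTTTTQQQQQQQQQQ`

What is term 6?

IIIIIIIKKKKKKKKKKKKKKTTTTTTTTTTTQQQQQQQQQQQQQQ

The n-th term is n+1 I's then 2n+2 K's then 2n-1 T's then 2n+2 Q's (n = 1, 2, …).
For term 6, n = 6, so the run lengths are 7, 14, 11, 14.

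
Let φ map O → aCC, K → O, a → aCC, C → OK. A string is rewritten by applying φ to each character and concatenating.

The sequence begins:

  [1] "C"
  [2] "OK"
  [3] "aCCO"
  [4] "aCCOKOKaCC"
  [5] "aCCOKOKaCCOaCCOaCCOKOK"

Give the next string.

Applying the rule to each of the 22 symbols of aCCOKOKaCCOaCCOaCCOKOK gives the pieces aCC OK OK aCC O aCC O aCC OK OK aCC aCC OK OK aCC aCC OK OK aCC O aCC O, which concatenate to the answer.

aCCOKOKaCCOaCCOaCCOKOKaCCaCCOKOKaCCaCCOKOKaCCOaCCO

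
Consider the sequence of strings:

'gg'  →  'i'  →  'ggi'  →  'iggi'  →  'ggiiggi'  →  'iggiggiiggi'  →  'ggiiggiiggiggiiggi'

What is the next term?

Each term (from the third on) is the two preceding terms concatenated in order: term 3 = gg·i = ggi.
So term 8 is iggiggiiggi·ggiiggiiggiggiiggi.

iggiggiiggiggiiggiiggiggiiggi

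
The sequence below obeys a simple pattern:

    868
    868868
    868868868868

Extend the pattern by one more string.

868868868868868868868868

Every step duplicates the string.
One more doubling of 868868868868 gives the answer.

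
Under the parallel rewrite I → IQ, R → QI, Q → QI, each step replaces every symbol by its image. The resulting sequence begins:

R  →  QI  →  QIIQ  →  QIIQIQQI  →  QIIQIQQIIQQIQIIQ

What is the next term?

φ(QIIQIQQIIQQIQIIQ) expands symbol-by-symbol to QI IQ IQ QI IQ QI QI IQ IQ QI QI IQ QI IQ IQ QI; joining the 16 pieces gives the next term.

QIIQIQQIIQQIQIIQIQQIQIIQQIIQIQQI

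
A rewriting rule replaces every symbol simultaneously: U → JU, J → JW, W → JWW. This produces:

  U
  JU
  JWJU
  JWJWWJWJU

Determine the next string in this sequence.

JWJWWJWJWWJWWJWJWWJWJU

Expanding JWJWWJWJU: J→JW, W→JWW, J→JW, W→JWW, W→JWW, J→JW, W→JWW, J→JW, U→JU. Concatenated: JW JWW JW JWW JWW JW JWW JW JU.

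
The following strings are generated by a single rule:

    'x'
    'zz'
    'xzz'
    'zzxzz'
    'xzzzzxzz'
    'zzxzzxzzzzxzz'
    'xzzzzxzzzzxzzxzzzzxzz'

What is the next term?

Each term (from the third on) is the two preceding terms concatenated in order: term 3 = x·zz = xzz.
The next term joins zzxzzxzzzzxzz and xzzzzxzzzzxzzxzzzzxzz.

zzxzzxzzzzxzzxzzzzxzzzzxzzxzzzzxzz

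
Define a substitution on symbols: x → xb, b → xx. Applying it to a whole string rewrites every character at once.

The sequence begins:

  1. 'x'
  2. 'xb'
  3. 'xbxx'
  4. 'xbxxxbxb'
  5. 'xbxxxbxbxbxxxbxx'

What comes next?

φ(xbxxxbxbxbxxxbxx) expands symbol-by-symbol to xb xx xb xb xb xx xb xx xb xx xb xb xb xx xb xb; joining the 16 pieces gives the next term.

xbxxxbxbxbxxxbxxxbxxxbxbxbxxxbxb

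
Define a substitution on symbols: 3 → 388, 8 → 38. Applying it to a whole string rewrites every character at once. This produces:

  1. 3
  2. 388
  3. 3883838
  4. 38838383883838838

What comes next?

Applying the rule to each of the 17 symbols of 38838383883838838 gives the pieces 388 38 38 388 38 388 38 388 38 38 388 38 388 38 38 388 38, which concatenate to the answer.

38838383883838838388383838838388383838838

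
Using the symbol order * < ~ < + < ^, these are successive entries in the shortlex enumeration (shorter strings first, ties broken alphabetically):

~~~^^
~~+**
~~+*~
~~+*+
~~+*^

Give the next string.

The successor of ~~+*^ increments the rightmost position that isn't already ^ and resets every position after it to *.

~~+~*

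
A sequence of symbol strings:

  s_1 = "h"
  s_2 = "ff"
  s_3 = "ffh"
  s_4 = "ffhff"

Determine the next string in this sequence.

ffhffffh

This is a Fibonacci-style word recurrence s(k) = s(k−1)·s(k−2): e.g. ff·h = ffh.
Continuing: ffhff · ffh gives term 5.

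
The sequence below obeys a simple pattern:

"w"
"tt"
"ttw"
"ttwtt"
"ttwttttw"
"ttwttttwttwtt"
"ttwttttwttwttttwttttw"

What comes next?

ttwttttwttwttttwttttwttwttttwttwtt

From term 3 onward, concatenate the last term with the second-to-last: tt·w = ttw, ttw·tt = ttwtt, …
So term 8 is ttwttttwttwttttwttttw·ttwttttwttwtt.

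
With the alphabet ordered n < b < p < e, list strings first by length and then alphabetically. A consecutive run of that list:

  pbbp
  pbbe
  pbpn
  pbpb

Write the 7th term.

pben

Advancing 3 positions from pbpb through pbpb → pbpp → pbpe reaches term 7.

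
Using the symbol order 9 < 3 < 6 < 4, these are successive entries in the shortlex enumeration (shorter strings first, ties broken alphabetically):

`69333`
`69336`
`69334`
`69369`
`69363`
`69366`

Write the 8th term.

69349

Advancing 2 positions from 69366 through 69366 → 69364 reaches term 8.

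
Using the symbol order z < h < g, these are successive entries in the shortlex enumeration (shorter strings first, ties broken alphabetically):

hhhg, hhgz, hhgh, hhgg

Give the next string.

Find the rightmost character of hhgg below g, bump it to the next letter, and reset everything to its right to z.

hgzz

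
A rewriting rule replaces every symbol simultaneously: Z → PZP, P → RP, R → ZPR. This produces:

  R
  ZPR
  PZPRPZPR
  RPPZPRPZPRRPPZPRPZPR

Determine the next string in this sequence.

ZPRRPRPPZPRPZPRRPPZPRPZPRZPRRPRPPZPRPZPRRPPZPRPZPR

Replace each of the 20 characters of RPPZPRPZPRRPPZPRPZPR in place — ZPR RP RP PZP RP ZPR RP PZP RP ZPR ZPR RP RP PZP RP ZPR RP PZP RP ZPR — and concatenate.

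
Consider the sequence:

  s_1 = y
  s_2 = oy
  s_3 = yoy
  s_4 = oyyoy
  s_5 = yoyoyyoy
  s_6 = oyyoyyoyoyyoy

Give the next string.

Each term (from the third on) is the two preceding terms concatenated in order: term 3 = y·oy = yoy.
The next term joins yoyoyyoy and oyyoyyoyoyyoy.

yoyoyyoyoyyoyyoyoyyoy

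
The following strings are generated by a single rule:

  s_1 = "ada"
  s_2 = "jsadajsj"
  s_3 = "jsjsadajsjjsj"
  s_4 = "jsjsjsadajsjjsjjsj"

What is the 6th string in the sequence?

jsjsjsjsjsadajsjjsjjsjjsjjsj

Every step adds js to the front and jsj to the end of the previous string.
From jsjsjsadajsjjsjjsj, 2 further steps: jsjsjsadajsjjsjjsj → jsjsjsjsadajsjjsjjsjjsj → (answer).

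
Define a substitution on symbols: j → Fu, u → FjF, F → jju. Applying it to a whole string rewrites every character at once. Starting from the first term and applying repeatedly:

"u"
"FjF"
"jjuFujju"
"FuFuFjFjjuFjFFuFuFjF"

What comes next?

Rewriting the 20 symbols of FuFuFjFjjuFjFFuFuFjF one by one yields jju FjF jju FjF jju Fu jju Fu Fu FjF jju Fu jju jju FjF jju FjF jju Fu jju; concatenated:

jjuFjFjjuFjFjjuFujjuFuFuFjFjjuFujjujjuFjFjjuFjFjjuFujju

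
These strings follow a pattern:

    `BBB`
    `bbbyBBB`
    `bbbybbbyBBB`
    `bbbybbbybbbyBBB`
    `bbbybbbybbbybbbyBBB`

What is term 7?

Every step adds bbby at the front: s(k+1) = bbby·s(k).
From bbbybbbybbbybbbyBBB, 2 further steps: bbbybbbybbbybbbyBBB → bbbybbbybbbybbbybbbyBBB → (answer).

bbbybbbybbbybbbybbbybbbyBBB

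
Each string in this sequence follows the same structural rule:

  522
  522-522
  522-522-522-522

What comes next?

Each string is two copies of the previous one joined by '-'.
Doubling 522-522-522-522 with '-' between the halves:

522-522-522-522-522-522-522-522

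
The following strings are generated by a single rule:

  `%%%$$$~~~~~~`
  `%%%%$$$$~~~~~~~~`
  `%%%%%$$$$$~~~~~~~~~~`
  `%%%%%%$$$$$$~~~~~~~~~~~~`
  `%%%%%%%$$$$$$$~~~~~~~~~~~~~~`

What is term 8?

%%%%%%%%%%$$$$$$$$$$~~~~~~~~~~~~~~~~~~~~

Term n consists of n %'s, followed by n $'s, followed by 2n ~'s, where the shown terms are n = 3, 4, 5, 6, 7.
For term 8, n = 10, so the run lengths are 10, 10, 20.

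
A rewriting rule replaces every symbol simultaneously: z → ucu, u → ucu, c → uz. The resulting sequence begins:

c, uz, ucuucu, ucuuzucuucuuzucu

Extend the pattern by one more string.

Replace each of the 16 characters of ucuuzucuucuuzucu in place — ucu uz ucu ucu ucu ucu uz ucu ucu uz ucu ucu ucu ucu uz ucu — and concatenate.

ucuuzucuucuucuucuuzucuucuuzucuucuucuucuuzucu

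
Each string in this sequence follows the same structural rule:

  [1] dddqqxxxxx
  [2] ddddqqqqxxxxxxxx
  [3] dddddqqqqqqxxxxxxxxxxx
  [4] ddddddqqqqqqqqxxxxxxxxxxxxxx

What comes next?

dddddddqqqqqqqqqqxxxxxxxxxxxxxxxxx

Each string has the form d^{n+2} q^{2n} x^{3n+2} (n = 1, 2, …).
For the next term, n = 5, so the run lengths are 7, 10, 17.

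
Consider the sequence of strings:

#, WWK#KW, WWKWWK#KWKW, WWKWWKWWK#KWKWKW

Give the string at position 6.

Each term wraps the previous one in WWK on the left and KW on the right.
From WWKWWKWWK#KWKWKW, 2 further steps: WWKWWKWWK#KWKWKW → WWKWWKWWKWWK#KWKWKWKW → (answer).

WWKWWKWWKWWKWWK#KWKWKWKWKW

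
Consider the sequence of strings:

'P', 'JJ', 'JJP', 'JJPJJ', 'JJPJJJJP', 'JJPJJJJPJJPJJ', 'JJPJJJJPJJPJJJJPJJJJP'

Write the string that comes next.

Each term (from the third on) is the previous term followed by the one before it: term 3 = JJ·P = JJP.
The next term joins JJPJJJJPJJPJJJJPJJJJP and JJPJJJJPJJPJJ.

JJPJJJJPJJPJJJJPJJJJPJJPJJJJPJJPJJ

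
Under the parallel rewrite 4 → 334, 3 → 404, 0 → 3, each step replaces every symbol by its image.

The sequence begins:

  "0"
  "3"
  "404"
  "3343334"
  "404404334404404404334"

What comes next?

Applying the rule to each of the 21 symbols of 404404334404404404334 gives the pieces 334 3 334 334 3 334 404 404 334 334 3 334 334 3 334 334 3 334 404 404 334, which concatenate to the answer.

33433343343334404404334334333433433343343334404404334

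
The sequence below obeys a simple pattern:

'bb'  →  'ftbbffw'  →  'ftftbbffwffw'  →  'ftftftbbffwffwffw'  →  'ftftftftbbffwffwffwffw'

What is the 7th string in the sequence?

Every step adds ft to the front and ffw to the end of the previous string.
From ftftftftbbffwffwffwffw, 2 further steps: ftftftftbbffwffwffwffw → ftftftftftbbffwffwffwffwffw → (answer).

ftftftftftftbbffwffwffwffwffwffw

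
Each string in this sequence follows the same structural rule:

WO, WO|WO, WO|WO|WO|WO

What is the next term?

Each string is two copies of the previous one joined by '|'.
Doubling WO|WO|WO|WO with '|' between the halves:

WO|WO|WO|WO|WO|WO|WO|WO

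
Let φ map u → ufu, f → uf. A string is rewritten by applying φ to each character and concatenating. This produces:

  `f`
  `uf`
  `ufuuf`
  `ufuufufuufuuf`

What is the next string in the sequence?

ufuufufuufuufufuufufuufuufufuufuuf

φ(ufuufufuufuuf) expands symbol-by-symbol to ufu uf ufu ufu uf ufu uf ufu ufu uf ufu ufu uf; joining the 13 pieces gives the next term.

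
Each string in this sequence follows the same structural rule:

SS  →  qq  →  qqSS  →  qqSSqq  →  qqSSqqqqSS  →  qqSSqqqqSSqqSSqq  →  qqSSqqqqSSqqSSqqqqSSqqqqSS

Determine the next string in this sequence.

Each term (from the third on) is the previous term followed by the one before it: term 3 = qq·SS = qqSS.
Continuing: qqSSqqqqSSqqSSqqqqSSqqqqSS · qqSSqqqqSSqqSSqq gives term 8.

qqSSqqqqSSqqSSqqqqSSqqqqSSqqSSqqqqSSqqSSqq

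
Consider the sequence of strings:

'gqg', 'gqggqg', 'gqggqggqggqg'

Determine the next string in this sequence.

s(k+1) = s(k)·s(k) — each term doubles the last.
Doubling gqggqggqggqg:

gqggqggqggqggqggqggqggqg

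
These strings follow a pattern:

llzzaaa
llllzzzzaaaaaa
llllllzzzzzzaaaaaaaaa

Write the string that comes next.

llllllllzzzzzzzzaaaaaaaaaaaa

The n-th term is 2n l's then 2n z's then 3n a's (n = 1, 2, …).
For the next term, n = 4, so the run lengths are 8, 8, 12.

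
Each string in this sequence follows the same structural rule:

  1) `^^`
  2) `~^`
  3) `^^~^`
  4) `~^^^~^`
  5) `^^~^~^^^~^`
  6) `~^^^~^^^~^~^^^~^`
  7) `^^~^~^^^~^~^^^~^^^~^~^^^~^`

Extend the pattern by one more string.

~^^^~^^^~^~^^^~^^^~^~^^^~^~^^^~^^^~^~^^^~^

This is a Fibonacci-style word recurrence s(k) = s(k−2)·s(k−1): e.g. ^^·~^ = ^^~^.
The next term joins ~^^^~^^^~^~^^^~^ and ^^~^~^^^~^~^^^~^^^~^~^^^~^.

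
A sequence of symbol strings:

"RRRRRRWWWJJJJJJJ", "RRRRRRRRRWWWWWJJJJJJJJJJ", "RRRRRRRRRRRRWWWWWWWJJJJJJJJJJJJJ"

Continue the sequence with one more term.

RRRRRRRRRRRRRRRWWWWWWWWWJJJJJJJJJJJJJJJJ

Term n consists of 3n R's, followed by 2n-1 W's, followed by 3n+1 J's, where the shown terms are n = 2, 3, 4.
At n = 5 the blocks have lengths 15, 9, 16.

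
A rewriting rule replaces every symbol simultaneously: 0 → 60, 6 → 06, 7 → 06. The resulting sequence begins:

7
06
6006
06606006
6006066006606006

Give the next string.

06606006600606606006066006606006

Replace each of the 16 characters of 6006066006606006 in place — 06 60 60 06 60 06 06 60 60 06 06 60 06 60 60 06 — and concatenate.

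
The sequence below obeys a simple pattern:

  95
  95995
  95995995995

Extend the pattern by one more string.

95995995995995995995995

Every step duplicates the string with '9' between the halves.
So the next term is two copies of 95995995995 with '9' between the halves.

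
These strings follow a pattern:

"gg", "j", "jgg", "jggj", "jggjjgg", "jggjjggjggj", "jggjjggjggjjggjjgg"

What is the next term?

jggjjggjggjjggjjggjggjjggjggj

This is a Fibonacci-style word recurrence s(k) = s(k−1)·s(k−2): e.g. j·gg = jgg.
The next term joins jggjjggjggjjggjjgg and jggjjggjggj.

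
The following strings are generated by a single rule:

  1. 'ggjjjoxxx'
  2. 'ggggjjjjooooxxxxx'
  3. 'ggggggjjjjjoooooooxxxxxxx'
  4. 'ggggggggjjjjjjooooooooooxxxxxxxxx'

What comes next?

ggggggggggjjjjjjjoooooooooooooxxxxxxxxxxx

Reading off run lengths: g runs 2, 4, 6, 8; j runs 3, 4, 5, 6; o runs 1, 4, 7, 10; x runs 3, 5, 7, 9 — each is linear in n (n = 1, 2, …).
Setting n = 5 gives 10, 7, 13, 11 characters in each block.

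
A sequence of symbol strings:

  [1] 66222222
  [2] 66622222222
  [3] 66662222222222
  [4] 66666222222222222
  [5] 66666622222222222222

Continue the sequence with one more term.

Term n consists of n 6's, followed by 2n+2 2's, where the shown terms are n = 2, 3, 4, 5, 6.
At n = 7 the blocks have lengths 7, 16.

66666662222222222222222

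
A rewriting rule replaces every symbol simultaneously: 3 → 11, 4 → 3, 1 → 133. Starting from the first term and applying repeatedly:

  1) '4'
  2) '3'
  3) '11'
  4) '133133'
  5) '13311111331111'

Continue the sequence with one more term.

Rewriting the 14 symbols of 13311111331111 one by one yields 133 11 11 133 133 133 133 133 11 11 133 133 133 133; concatenated:

13311111331331331331331111133133133133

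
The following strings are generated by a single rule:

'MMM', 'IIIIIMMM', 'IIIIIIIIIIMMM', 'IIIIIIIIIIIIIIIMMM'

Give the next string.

IIIIIIIIIIIIIIIIIIIIMMM

The strings grow by a fixed prefix IIIII each time.
So the next term is IIIII·IIIIIIIIIIIIIIIMMM.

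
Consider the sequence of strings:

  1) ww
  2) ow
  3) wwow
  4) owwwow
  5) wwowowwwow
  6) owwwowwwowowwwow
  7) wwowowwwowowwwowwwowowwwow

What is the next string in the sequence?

owwwowwwowowwwowwwowowwwowowwwowwwowowwwow

From term 3 onward, concatenate the second-to-last term with the last: ww·ow = wwow, ow·wwow = owwwow, …
So term 8 is owwwowwwowowwwow·wwowowwwowowwwowwwowowwwow.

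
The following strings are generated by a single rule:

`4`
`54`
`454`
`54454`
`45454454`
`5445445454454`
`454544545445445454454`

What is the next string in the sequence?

From term 3 onward, concatenate the second-to-last term with the last: 4·54 = 454, 54·454 = 54454, …
So term 8 is 5445445454454·454544545445445454454.

5445445454454454544545445445454454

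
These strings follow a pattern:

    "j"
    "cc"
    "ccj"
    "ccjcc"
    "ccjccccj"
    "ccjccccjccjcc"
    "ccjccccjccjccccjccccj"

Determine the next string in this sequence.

ccjccccjccjccccjccccjccjccccjccjcc

This is a Fibonacci-style word recurrence s(k) = s(k−1)·s(k−2): e.g. cc·j = ccj.
The next term joins ccjccccjccjccccjccccj and ccjccccjccjcc.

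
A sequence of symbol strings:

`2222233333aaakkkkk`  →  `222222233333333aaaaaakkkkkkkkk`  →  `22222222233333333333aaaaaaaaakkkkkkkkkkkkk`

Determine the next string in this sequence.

2222222222233333333333333aaaaaaaaaaaakkkkkkkkkkkkkkkkk

The n-th term is 2n+3 2's then 3n+2 3's then 3n a's then 4n+1 k's (n = 1, 2, …).
At n = 4 the blocks have lengths 11, 14, 12, 17.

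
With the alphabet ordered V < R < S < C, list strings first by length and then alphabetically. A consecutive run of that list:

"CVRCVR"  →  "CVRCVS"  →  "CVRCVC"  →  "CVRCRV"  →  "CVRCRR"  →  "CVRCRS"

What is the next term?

The successor of CVRCRS increments the rightmost position that isn't already C and resets every position after it to V.

CVRCRC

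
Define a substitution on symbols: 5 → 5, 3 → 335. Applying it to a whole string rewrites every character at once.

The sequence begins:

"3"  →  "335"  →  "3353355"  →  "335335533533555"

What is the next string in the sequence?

3353355335335553353355335335555

φ(335335533533555) expands symbol-by-symbol to 335 335 5 335 335 5 5 335 335 5 335 335 5 5 5; joining the 15 pieces gives the next term.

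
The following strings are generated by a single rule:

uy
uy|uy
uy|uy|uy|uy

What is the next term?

Every step duplicates the string with '|' between the halves.
One more doubling of uy|uy|uy|uy gives the answer.

uy|uy|uy|uy|uy|uy|uy|uy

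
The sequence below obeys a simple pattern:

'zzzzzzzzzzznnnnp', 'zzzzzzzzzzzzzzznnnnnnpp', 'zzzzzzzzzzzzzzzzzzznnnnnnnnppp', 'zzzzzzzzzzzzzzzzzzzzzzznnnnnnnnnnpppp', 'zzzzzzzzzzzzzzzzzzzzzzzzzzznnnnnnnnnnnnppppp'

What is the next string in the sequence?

zzzzzzzzzzzzzzzzzzzzzzzzzzzzzzznnnnnnnnnnnnnnpppppp

The n-th term is 4n+3 z's then 2n n's then n-1 p's, where the shown terms are n = 2, 3, 4, 5, 6.
Setting n = 7 gives 31, 14, 6 characters in each block.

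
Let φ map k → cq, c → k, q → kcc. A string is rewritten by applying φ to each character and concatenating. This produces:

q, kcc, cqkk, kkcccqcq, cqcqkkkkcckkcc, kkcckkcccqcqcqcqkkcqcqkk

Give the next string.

φ(kkcckkcccqcqcqcqkkcqcqkk) expands symbol-by-symbol to cq cq k k cq cq k k k kcc k kcc k kcc k kcc cq cq k kcc k kcc cq cq; joining the 24 pieces gives the next term.

cqcqkkcqcqkkkkcckkcckkcckkcccqcqkkcckkcccqcq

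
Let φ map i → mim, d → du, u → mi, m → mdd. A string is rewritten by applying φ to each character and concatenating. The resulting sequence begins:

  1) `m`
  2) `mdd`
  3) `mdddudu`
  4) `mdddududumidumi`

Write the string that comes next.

mdddududumidumidumimddmimdumimddmim

Replace each of the 15 characters of mdddududumidumi in place — mdd du du du mi du mi du mi mdd mim du mi mdd mim — and concatenate.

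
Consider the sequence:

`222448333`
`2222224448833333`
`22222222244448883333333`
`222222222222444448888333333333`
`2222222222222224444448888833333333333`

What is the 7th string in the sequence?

Reading off run lengths: 2 runs 3, 6, 9, 12, 15; 4 runs 2, 3, 4, 5, 6; 8 runs 1, 2, 3, 4, 5; 3 runs 3, 5, 7, 9, 11 — each is linear in n (n = 1, 2, …).
Setting n = 7 gives 21, 8, 7, 15 characters in each block.

222222222222222222222444444448888888333333333333333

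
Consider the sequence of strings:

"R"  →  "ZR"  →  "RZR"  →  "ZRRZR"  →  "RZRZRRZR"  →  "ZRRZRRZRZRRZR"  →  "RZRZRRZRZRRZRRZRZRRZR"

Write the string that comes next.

From term 3 onward, concatenate the second-to-last term with the last: R·ZR = RZR, ZR·RZR = ZRRZR, …
The next term joins ZRRZRRZRZRRZR and RZRZRRZRZRRZRRZRZRRZR.

ZRRZRRZRZRRZRRZRZRRZRZRRZRRZRZRRZR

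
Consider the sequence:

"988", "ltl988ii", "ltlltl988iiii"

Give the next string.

Every step adds ltl to the front and ii to the end of the previous string.
Applying this once more to ltlltl988iiii:

ltlltlltl988iiiiii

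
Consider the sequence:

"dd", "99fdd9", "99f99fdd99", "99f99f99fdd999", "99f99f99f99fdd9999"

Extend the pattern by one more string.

99f99f99f99f99fdd99999

Every step adds 99f to the front and 9 to the end of the previous string.
So the next term is 99f·99f99f99f99fdd9999·9.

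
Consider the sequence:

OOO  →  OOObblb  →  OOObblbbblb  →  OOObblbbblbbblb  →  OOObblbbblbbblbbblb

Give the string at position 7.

OOObblbbblbbblbbblbbblbbblb

Every step adds bblb to the end: s(k+1) = s(k)·bblb.
From OOObblbbblbbblbbblb, 2 further steps: OOObblbbblbbblbbblb → OOObblbbblbbblbbblbbblb → (answer).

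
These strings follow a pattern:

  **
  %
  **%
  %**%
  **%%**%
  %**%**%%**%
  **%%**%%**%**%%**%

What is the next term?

Each term (from the third on) is the two preceding terms concatenated in order: term 3 = **·% = **%.
So term 8 is %**%**%%**%·**%%**%%**%**%%**%.

%**%**%%**%**%%**%%**%**%%**%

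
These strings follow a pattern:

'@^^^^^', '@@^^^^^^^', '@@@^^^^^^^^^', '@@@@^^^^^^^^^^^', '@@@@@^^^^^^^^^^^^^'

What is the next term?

@@@@@@^^^^^^^^^^^^^^^

The n-th term is n-1 @'s then 2n+1 ^'s, where the shown terms are n = 2, 3, 4, 5, 6.
For the next term, n = 7, so the run lengths are 6, 15.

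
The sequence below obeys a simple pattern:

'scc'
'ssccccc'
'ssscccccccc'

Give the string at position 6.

Reading off run lengths: s runs 1, 2, 3; c runs 2, 5, 8 — each is linear in n (n = 1, 2, …).
Setting n = 6 gives 6, 17 characters in each block.

ssssssccccccccccccccccc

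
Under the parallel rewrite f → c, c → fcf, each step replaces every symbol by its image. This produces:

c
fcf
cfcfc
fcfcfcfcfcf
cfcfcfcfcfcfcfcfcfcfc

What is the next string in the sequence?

Rewriting the 21 symbols of cfcfcfcfcfcfcfcfcfcfc one by one yields fcf c fcf c fcf c fcf c fcf c fcf c fcf c fcf c fcf c fcf c fcf; concatenated:

fcfcfcfcfcfcfcfcfcfcfcfcfcfcfcfcfcfcfcfcfcf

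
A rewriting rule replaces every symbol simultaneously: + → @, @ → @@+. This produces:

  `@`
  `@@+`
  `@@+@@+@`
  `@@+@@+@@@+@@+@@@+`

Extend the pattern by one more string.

φ(@@+@@+@@@+@@+@@@+) expands symbol-by-symbol to @@+ @@+ @ @@+ @@+ @ @@+ @@+ @@+ @ @@+ @@+ @ @@+ @@+ @@+ @; joining the 17 pieces gives the next term.

@@+@@+@@@+@@+@@@+@@+@@+@@@+@@+@@@+@@+@@+@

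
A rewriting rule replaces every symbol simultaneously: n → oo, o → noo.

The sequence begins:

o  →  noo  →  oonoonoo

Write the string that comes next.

noonoooonoonoooonoonoo

Expanding oonoonoo: o→noo, o→noo, n→oo, o→noo, o→noo, n→oo, o→noo, o→noo. Concatenated: noo noo oo noo noo oo noo noo.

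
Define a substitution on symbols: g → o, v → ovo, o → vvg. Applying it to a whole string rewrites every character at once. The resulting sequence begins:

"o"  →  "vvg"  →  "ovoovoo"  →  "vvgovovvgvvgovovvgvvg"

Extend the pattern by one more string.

ovoovoovvgovovvgovoovooovoovoovvgovovvgovoovooovoovoo

φ(vvgovovvgvvgovovvgvvg) expands symbol-by-symbol to ovo ovo o vvg ovo vvg ovo ovo o ovo ovo o vvg ovo vvg ovo ovo o ovo ovo o; joining the 21 pieces gives the next term.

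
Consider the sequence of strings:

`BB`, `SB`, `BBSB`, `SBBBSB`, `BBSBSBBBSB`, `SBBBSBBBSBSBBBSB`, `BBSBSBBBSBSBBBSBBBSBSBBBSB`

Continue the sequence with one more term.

SBBBSBBBSBSBBBSBBBSBSBBBSBSBBBSBBBSBSBBBSB

From term 3 onward, concatenate the second-to-last term with the last: BB·SB = BBSB, SB·BBSB = SBBBSB, …
The next term joins SBBBSBBBSBSBBBSB and BBSBSBBBSBSBBBSBBBSBSBBBSB.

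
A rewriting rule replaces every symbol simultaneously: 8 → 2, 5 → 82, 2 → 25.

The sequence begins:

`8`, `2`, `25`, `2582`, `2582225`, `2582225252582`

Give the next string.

Applying the rule to each of the 13 symbols of 2582225252582 gives the pieces 25 82 2 25 25 25 82 25 82 25 82 2 25, which concatenate to the answer.

258222525258225822582225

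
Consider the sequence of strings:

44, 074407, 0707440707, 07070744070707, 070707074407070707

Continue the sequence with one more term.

0707070707440707070707

Each term wraps the previous one in 07 on the left and 07 on the right.
One more step from 070707074407070707 gives the answer.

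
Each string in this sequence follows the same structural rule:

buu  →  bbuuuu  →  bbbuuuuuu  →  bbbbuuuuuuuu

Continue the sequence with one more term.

Reading off run lengths: b runs 1, 2, 3, 4; u runs 2, 4, 6, 8 — each is linear in n (n = 1, 2, …).
For the next term, n = 5, so the run lengths are 5, 10.

bbbbbuuuuuuuuuu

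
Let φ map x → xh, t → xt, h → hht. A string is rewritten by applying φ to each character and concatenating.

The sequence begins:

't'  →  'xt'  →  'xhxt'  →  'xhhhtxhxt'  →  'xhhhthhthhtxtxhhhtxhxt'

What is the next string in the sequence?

xhhhthhthhtxthhthhtxthhthhtxtxhxtxhhhthhthhtxtxhhhtxhxt

φ(xhhhthhthhtxtxhhhtxhxt) expands symbol-by-symbol to xh hht hht hht xt hht hht xt hht hht xt xh xt xh hht hht hht xt xh hht xh xt; joining the 22 pieces gives the next term.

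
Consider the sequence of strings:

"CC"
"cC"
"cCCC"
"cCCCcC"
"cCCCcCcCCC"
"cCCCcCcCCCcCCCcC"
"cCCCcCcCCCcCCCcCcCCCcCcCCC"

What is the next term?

cCCCcCcCCCcCCCcCcCCCcCcCCCcCCCcCcCCCcCCCcC

Each term (from the third on) is the previous term followed by the one before it: term 3 = cC·CC = cCCC.
The next term joins cCCCcCcCCCcCCCcCcCCCcCcCCC and cCCCcCcCCCcCCCcC.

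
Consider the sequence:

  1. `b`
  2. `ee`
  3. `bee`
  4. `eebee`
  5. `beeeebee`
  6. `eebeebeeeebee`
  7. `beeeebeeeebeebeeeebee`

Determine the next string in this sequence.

From term 3 onward, concatenate the second-to-last term with the last: b·ee = bee, ee·bee = eebee, …
The next term joins eebeebeeeebee and beeeebeeeebeebeeeebee.

eebeebeeeebeebeeeebeeeebeebeeeebee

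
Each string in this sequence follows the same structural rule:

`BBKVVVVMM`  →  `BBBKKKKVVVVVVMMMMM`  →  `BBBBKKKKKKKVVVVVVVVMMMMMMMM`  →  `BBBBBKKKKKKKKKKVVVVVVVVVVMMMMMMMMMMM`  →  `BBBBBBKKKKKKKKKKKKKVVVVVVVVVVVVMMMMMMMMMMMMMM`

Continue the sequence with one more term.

BBBBBBBKKKKKKKKKKKKKKKKVVVVVVVVVVVVVVMMMMMMMMMMMMMMMMM

Term n consists of n+1 B's, followed by 3n-2 K's, followed by 2n+2 V's, followed by 3n-1 M's (n = 1, 2, …).
For the next term, n = 6, so the run lengths are 7, 16, 14, 17.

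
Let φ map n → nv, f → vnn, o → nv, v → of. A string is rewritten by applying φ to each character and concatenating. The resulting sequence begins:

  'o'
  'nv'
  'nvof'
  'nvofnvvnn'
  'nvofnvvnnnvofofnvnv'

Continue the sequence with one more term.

Applying the rule to each of the 19 symbols of nvofnvvnnnvofofnvnv gives the pieces nv of nv vnn nv of of nv nv nv of nv vnn nv vnn nv of nv of, which concatenate to the answer.

nvofnvvnnnvofofnvnvnvofnvvnnnvvnnnvofnvof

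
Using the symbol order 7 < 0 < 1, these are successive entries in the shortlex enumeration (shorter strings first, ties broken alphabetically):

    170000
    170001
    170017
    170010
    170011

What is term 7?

Advancing 2 positions from 170011 through 170011 → 170177 reaches term 7.

170170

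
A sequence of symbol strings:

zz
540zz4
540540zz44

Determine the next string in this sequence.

Every step adds 540 to the front and 4 to the end of the previous string.
Applying this once more to 540540zz44:

540540540zz444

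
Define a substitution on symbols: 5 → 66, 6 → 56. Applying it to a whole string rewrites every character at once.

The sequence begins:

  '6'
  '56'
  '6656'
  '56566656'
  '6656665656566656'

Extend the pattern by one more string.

56566656565666566656665656566656

φ(6656665656566656) expands symbol-by-symbol to 56 56 66 56 56 56 66 56 66 56 66 56 56 56 66 56; joining the 16 pieces gives the next term.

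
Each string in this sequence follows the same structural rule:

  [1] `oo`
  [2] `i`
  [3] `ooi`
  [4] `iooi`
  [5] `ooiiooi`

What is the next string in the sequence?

From term 3 onward, concatenate the second-to-last term with the last: oo·i = ooi, i·ooi = iooi, …
The next term joins iooi and ooiiooi.

iooiooiiooi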